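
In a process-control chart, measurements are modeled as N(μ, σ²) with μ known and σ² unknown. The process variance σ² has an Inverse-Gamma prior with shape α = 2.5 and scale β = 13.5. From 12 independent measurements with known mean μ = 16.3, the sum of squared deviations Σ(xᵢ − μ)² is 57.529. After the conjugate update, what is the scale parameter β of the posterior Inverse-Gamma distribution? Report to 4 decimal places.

42.2645

With known mean μ and an Inverse-Gamma(α, β) prior on σ², the Normal likelihood is conjugate: posterior is Inv-Gamma(α + n/2, β + Σ(xᵢ−μ)²/2).
Posterior: Inv-Gamma(2.5 + 12/2, 13.5 + 57.529/2) = Inv-Gamma(8.50, 42.2645).
Posterior β = 42.2645.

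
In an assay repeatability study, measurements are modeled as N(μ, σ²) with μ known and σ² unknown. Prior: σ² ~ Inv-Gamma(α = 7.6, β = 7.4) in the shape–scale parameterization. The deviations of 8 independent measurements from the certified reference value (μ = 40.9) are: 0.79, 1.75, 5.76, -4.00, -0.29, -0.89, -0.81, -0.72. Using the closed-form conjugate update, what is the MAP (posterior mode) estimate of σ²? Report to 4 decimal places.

With known mean μ and an Inverse-Gamma(α, β) prior on σ², the Normal likelihood is conjugate: posterior is Inv-Gamma(α + n/2, β + Σ(xᵢ−μ)²/2).
Σ(xᵢ−μ)² = (0.79)² + (1.75)² + (5.76)² + (-4.00)² + (-0.29)² + (-0.89)² + (-0.81)² + (-0.72)² = 54.9149.
Posterior: Inv-Gamma(7.6 + 8/2, 7.4 + 54.9149/2) = Inv-Gamma(11.60, 34.85745).
Mode = β/(α+1) = 34.85745/12.60 = 2.7665.

2.7665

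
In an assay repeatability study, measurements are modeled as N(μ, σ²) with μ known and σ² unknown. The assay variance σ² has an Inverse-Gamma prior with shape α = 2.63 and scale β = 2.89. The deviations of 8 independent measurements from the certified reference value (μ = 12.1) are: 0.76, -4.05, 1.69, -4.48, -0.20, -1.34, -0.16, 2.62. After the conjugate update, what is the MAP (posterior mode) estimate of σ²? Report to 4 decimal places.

3.5657

With known mean μ and an Inverse-Gamma(α, β) prior on σ², the Normal likelihood is conjugate: posterior is Inv-Gamma(α + n/2, β + Σ(xᵢ−μ)²/2).
Σ(xᵢ−μ)² = (0.76)² + (-4.05)² + (1.69)² + (-4.48)² + (-0.20)² + (-1.34)² + (-0.16)² + (2.62)² = 48.6322.
Posterior: Inv-Gamma(2.63 + 8/2, 2.89 + 48.6322/2) = Inv-Gamma(6.63, 27.20610).
Mode = β/(α+1) = 27.20610/7.63 = 3.5657.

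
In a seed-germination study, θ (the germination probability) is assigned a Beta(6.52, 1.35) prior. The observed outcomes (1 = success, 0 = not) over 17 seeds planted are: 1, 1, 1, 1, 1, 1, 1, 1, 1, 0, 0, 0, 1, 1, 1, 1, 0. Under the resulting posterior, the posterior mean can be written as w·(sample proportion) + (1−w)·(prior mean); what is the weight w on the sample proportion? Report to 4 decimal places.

The Beta prior is conjugate to a Binomial/Bernoulli likelihood; the update adds successes to α and failures to β.
Posterior mean = (α₀+k)/(α₀+β₀+n) = [n/(α₀+β₀+n)]·(k/n) + [(α₀+β₀)/(α₀+β₀+n)]·α₀/(α₀+β₀), so only n and the prior enter the weight.
The weight on the data is w = n/(α₀+β₀+n) = 17/(6.52+1.35+17) = 17/24.87 = 0.6836.

0.6836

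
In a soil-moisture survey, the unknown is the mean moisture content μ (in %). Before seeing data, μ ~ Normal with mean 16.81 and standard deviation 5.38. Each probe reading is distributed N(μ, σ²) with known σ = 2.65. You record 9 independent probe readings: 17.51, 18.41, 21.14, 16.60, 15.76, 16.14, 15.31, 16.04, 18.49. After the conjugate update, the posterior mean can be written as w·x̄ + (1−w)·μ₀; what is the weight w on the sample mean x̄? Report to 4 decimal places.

For Normal data with known variance σ², a Normal(μ₀, σ₀²) prior on μ is conjugate. Posterior precision = 1/σ₀² + n/σ²; posterior mean is the precision-weighted average of μ₀ and x̄.
σ₀² = 5.38² = 28.9444, σ² = 2.65² = 7.0225. Prior precision 1/σ₀² = 1/28.9444; data precision n/σ² = 9/7.0225.
w = (n/σ²)/(1/σ₀² + n/σ²) = n·σ₀²/(σ² + n·σ₀²) = 9·28.9444/(7.0225 + 9·28.9444) = 260.4996/267.5221 = 0.9737.

0.9737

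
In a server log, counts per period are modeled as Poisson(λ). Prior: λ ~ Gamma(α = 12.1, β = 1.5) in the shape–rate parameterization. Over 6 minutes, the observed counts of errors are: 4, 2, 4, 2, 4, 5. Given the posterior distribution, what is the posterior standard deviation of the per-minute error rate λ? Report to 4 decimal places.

With a Gamma(shape α, rate β) prior, the Poisson likelihood is conjugate: the posterior is Gamma(α + ΣXᵢ, β + n).
Sum of counts S = 21 over n = 6 minutes.
Posterior: Gamma(α+S, β+n) = Gamma(12.1+21, 1.5+6) = Gamma(33.1, 7.5).
SD = √α/β = √33.1/7.5 = 0.7671.

0.7671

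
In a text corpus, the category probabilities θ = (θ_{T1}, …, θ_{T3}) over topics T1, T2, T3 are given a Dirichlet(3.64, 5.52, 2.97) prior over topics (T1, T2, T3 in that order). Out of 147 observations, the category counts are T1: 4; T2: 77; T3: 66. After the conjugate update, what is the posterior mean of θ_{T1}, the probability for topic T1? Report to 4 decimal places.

0.0480

The Dirichlet prior is conjugate to the Multinomial likelihood: each posterior αⱼ = prior αⱼ + observed count nⱼ.
Posterior concentration: (7.64, 82.52, 68.97), total = 159.13.
E[θ_{T1}|data] = α_{T1}/Σα = 7.64/159.13 = 0.0480.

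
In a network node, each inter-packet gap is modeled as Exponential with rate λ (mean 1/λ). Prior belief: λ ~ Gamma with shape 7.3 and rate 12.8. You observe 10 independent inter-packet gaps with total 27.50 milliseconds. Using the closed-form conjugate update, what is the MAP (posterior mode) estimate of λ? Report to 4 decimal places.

0.4045

With a Gamma(shape α, rate β) prior on the exponential rate λ, the posterior after n observations with total T = Σxᵢ is Gamma(α+n, β+T).
Posterior: Gamma(7.3+10, 12.8+27.50) = Gamma(17.3, 40.30).
Mode = (α−1)/β = 0.4045.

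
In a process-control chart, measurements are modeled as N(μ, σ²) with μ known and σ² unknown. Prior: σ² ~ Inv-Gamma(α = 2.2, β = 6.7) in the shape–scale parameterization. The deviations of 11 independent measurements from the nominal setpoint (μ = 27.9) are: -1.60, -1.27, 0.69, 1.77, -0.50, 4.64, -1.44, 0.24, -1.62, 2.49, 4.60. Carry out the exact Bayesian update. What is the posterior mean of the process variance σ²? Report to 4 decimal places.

5.6028

With known mean μ and an Inverse-Gamma(α, β) prior on σ², the Normal likelihood is conjugate: posterior is Inv-Gamma(α + n/2, β + Σ(xᵢ−μ)²/2).
Σ(xᵢ−μ)² = (-1.60)² + (-1.27)² + (0.69)² + (1.77)² + (-0.50)² + (4.64)² + (-1.44)² + (0.24)² + (-1.62)² + (2.49)² + (4.60)² = 61.6772.
Posterior: Inv-Gamma(2.2 + 11/2, 6.7 + 61.6772/2) = Inv-Gamma(7.70, 37.53860).
E[σ²|data] = β/(α−1) = 37.53860/6.70 = 5.6028.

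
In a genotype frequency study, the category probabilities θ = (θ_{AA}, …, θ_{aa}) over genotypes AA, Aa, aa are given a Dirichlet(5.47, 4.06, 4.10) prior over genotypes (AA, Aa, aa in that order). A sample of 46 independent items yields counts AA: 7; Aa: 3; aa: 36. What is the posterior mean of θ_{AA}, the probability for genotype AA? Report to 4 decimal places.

0.2091

The Dirichlet prior is conjugate to the Multinomial likelihood: each posterior αⱼ = prior αⱼ + observed count nⱼ.
Posterior concentration: (12.47, 7.06, 40.10), total = 59.63.
E[θ_{AA}|data] = α_{AA}/Σα = 12.47/59.63 = 0.2091.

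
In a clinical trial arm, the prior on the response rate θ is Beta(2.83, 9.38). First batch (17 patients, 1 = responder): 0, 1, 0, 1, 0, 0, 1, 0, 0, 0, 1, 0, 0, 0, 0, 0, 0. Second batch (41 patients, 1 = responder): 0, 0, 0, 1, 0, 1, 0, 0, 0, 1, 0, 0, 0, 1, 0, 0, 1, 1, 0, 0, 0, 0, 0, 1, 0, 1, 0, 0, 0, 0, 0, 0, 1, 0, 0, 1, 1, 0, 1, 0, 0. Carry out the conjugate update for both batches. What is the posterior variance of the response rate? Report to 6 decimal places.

The Beta prior is conjugate to a Binomial/Bernoulli likelihood; the update adds successes to α and failures to β.
After batch 1: Beta(2.83+4, 9.38+13) = Beta(6.83, 22.38).
After batch 2: Beta(6.83+12, 22.38+29) = Beta(18.83, 51.38).
Var = αβ/((α+β)²(α+β+1)) = 18.83·51.38/(70.21²·71.21) = 0.002756.

0.002756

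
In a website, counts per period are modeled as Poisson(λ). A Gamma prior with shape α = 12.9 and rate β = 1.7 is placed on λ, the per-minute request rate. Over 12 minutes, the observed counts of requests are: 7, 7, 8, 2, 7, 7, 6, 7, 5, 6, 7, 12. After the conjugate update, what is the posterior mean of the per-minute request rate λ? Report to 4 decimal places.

With a Gamma(shape α, rate β) prior, the Poisson likelihood is conjugate: the posterior is Gamma(α + ΣXᵢ, β + n).
Sum of counts S = 81 over n = 12 minutes.
Posterior: Gamma(α+S, β+n) = Gamma(12.9+81, 1.7+12) = Gamma(93.9, 13.7).
Posterior mean = α/β = 93.9/13.7 = 6.8540.

6.8540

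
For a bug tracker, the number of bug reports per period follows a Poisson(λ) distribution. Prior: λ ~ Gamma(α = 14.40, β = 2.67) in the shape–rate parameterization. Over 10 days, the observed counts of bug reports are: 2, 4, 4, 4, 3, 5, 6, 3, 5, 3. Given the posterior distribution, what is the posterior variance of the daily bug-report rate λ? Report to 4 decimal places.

0.3327

With a Gamma(shape α, rate β) prior, the Poisson likelihood is conjugate: the posterior is Gamma(α + ΣXᵢ, β + n).
Sum of counts S = 39 over n = 10 days.
Posterior: Gamma(α+S, β+n) = Gamma(14.40+39, 2.67+10) = Gamma(53.40, 12.67).
Var = α/β² = 53.40/12.67² = 0.3327.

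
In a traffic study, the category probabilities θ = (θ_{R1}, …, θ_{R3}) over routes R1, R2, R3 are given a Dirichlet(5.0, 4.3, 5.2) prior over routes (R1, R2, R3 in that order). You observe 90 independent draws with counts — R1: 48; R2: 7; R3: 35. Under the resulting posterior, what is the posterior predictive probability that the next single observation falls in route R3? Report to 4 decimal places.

0.3847

The Dirichlet prior is conjugate to the Multinomial likelihood: each posterior αⱼ = prior αⱼ + observed count nⱼ.
Posterior concentration: (53.0, 11.3, 40.2), total = 104.5.
P(next = R3 | data) = α_{R3}/Σα = 0.3847.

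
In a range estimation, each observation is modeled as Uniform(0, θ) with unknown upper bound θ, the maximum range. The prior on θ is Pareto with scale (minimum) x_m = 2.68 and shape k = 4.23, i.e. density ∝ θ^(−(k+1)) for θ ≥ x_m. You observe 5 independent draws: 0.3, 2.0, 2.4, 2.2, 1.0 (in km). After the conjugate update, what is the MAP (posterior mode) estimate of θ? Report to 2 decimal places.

A Pareto(scale x_m, shape k) prior on the upper bound θ of Uniform(0, θ) is conjugate: posterior is Pareto(max(x_m, max xᵢ), k + n).
Sample maximum = 2.4; prior scale x_m = 2.68 → posterior scale = max = 2.68.
Posterior shape = 4.23 + 5 = 9.23.
The Pareto density is decreasing on [x_m, ∞), so the mode is x_m = 2.68.

2.68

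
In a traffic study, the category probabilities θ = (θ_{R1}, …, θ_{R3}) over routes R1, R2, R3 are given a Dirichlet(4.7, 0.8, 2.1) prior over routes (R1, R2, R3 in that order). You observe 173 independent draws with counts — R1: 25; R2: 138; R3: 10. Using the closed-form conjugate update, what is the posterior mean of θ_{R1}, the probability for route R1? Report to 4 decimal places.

0.1645

The Dirichlet prior is conjugate to the Multinomial likelihood: each posterior αⱼ = prior αⱼ + observed count nⱼ.
Posterior concentration: (29.7, 138.8, 12.1), total = 180.6.
E[θ_{R1}|data] = α_{R1}/Σα = 29.7/180.6 = 0.1645.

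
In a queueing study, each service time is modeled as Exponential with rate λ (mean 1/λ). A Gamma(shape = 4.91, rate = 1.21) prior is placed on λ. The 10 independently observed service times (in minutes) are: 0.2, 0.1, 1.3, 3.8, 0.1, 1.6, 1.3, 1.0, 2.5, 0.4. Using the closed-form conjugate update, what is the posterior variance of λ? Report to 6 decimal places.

0.081690

With a Gamma(shape α, rate β) prior on the exponential rate λ, the posterior after n observations with total T = Σxᵢ is Gamma(α+n, β+T).
Sum of observations T = 12.3 minutes; n = 10.
Posterior: Gamma(4.91+10, 1.21+12.3) = Gamma(14.91, 13.51).
Var = α/β² = 0.081690.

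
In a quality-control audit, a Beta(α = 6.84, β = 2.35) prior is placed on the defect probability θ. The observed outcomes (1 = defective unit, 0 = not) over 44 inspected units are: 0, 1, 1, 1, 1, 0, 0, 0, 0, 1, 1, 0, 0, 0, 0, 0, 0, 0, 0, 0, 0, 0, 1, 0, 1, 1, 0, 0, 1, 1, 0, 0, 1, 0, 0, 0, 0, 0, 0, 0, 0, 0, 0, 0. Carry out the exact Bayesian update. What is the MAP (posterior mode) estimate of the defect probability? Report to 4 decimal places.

The Beta prior is conjugate to a Binomial/Bernoulli likelihood; the update adds successes to α and failures to β.
Posterior: Beta(α+k, β+n−k) = Beta(6.84+12, 2.35+32) = Beta(18.84, 34.35).
Mode of Beta(a,b) for a,b>1 is (a−1)/(a+b−2) = 17.84/51.19 = 0.3485.

0.3485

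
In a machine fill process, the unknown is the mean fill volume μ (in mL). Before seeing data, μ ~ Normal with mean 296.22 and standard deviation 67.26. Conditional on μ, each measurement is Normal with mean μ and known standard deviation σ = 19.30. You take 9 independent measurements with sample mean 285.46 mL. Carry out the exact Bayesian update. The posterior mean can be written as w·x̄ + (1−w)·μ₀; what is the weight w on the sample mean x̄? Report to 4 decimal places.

0.9909

For Normal data with known variance σ², a Normal(μ₀, σ₀²) prior on μ is conjugate. Posterior precision = 1/σ₀² + n/σ²; posterior mean is the precision-weighted average of μ₀ and x̄.
σ₀² = 67.26² = 4523.9076, σ² = 19.30² = 372.49. Prior precision 1/σ₀² = 1/4523.9076; data precision n/σ² = 9/372.49.
w = (n/σ²)/(1/σ₀² + n/σ²) = n·σ₀²/(σ² + n·σ₀²) = 9·4523.9076/(372.49 + 9·4523.9076) = 40715.1684/41087.6584 = 0.9909.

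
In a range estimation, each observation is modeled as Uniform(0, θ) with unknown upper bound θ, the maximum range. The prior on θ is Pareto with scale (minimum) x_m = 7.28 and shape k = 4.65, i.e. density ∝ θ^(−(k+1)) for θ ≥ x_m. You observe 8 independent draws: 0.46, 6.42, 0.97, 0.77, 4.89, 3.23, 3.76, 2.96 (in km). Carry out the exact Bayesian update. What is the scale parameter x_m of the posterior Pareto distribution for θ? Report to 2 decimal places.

7.28

A Pareto(scale x_m, shape k) prior on the upper bound θ of Uniform(0, θ) is conjugate: posterior is Pareto(max(x_m, max xᵢ), k + n).
Sample maximum = 6.42; prior scale x_m = 7.28 → posterior scale = max = 7.28.
Posterior shape = 4.65 + 8 = 12.65.
Posterior scale x_m = 7.28.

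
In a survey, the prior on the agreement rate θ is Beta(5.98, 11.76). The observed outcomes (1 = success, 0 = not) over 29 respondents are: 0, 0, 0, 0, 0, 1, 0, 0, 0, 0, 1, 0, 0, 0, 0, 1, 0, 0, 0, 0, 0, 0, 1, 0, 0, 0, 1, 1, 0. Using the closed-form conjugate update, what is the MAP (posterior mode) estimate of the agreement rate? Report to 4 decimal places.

The Beta prior is conjugate to a Binomial/Bernoulli likelihood; the update adds successes to α and failures to β.
Posterior: Beta(α+k, β+n−k) = Beta(5.98+6, 11.76+23) = Beta(11.98, 34.76).
Mode of Beta(a,b) for a,b>1 is (a−1)/(a+b−2) = 10.98/44.74 = 0.2454.

0.2454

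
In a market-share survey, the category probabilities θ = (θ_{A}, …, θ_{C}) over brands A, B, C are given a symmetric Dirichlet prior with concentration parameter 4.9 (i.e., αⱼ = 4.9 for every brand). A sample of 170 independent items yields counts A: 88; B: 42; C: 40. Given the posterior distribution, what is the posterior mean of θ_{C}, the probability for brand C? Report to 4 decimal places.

0.2431

The Dirichlet prior is conjugate to the Multinomial likelihood: each posterior αⱼ = prior αⱼ + observed count nⱼ.
Posterior concentration: (92.9, 46.9, 44.9), total = 184.7.
E[θ_{C}|data] = α_{C}/Σα = 44.9/184.7 = 0.2431.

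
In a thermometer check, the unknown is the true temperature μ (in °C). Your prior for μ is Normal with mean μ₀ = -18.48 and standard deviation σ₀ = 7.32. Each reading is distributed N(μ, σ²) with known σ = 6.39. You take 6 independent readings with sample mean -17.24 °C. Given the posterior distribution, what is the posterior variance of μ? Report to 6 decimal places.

6.038426

For Normal data with known variance σ², a Normal(μ₀, σ₀²) prior on μ is conjugate. Posterior precision = 1/σ₀² + n/σ²; posterior mean is the precision-weighted average of μ₀ and x̄.
σ₀² = 7.32² = 53.5824, σ² = 6.39² = 40.8321; σ² + n·σ₀² = 40.8321 + 6·53.5824 = 362.3265.
Posterior precision = 1/σ₀² + n/σ² = 1/53.5824 + 6/40.8321 = (σ² + n·σ₀²)/(σ₀²σ²) = 362.3265/(53.5824·40.8321); posterior variance σₙ² = σ₀²σ²/(σ² + n·σ₀²) = 53.5824·40.8321/362.3265 = 6.038426.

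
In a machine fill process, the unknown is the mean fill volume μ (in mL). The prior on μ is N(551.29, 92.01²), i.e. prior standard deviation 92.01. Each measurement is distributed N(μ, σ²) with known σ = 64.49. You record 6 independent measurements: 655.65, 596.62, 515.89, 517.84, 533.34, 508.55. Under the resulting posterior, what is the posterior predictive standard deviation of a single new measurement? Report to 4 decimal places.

69.2796

For Normal data with known variance σ², a Normal(μ₀, σ₀²) prior on μ is conjugate. Posterior precision = 1/σ₀² + n/σ²; posterior mean is the precision-weighted average of μ₀ and x̄.
σ₀² = 92.01² = 8465.8401, σ² = 64.49² = 4158.9601; σ² + n·σ₀² = 4158.9601 + 6·8465.8401 = 54954.0007.
Posterior precision = 1/σ₀² + n/σ² = 1/8465.8401 + 6/4158.9601 = (σ² + n·σ₀²)/(σ₀²σ²) = 54954.0007/(8465.8401·4158.9601); posterior variance σₙ² = σ₀²σ²/(σ² + n·σ₀²) = 8465.8401·4158.9601/54954.0007 = 640.701145.
Predictive variance for one new observation = σₙ² + σ² = 8465.8401·4158.9601/54954.0007 + 4158.9601 = σ²·(σ₀² + 54954.0007)/54954.0007 = 4158.9601·63419.8408/54954.0007 = 4799.661245; SD = √(4158.9601·63419.8408/54954.0007) = 69.2796.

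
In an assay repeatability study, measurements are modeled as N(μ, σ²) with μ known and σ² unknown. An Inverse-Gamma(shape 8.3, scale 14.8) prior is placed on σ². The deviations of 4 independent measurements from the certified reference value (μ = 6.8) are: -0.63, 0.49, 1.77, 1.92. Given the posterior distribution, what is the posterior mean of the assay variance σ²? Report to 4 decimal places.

With known mean μ and an Inverse-Gamma(α, β) prior on σ², the Normal likelihood is conjugate: posterior is Inv-Gamma(α + n/2, β + Σ(xᵢ−μ)²/2).
Σ(xᵢ−μ)² = (-0.63)² + (0.49)² + (1.77)² + (1.92)² = 7.4563.
Posterior: Inv-Gamma(8.3 + 4/2, 14.8 + 7.4563/2) = Inv-Gamma(10.30, 18.52815).
E[σ²|data] = β/(α−1) = 18.52815/9.30 = 1.9923.

1.9923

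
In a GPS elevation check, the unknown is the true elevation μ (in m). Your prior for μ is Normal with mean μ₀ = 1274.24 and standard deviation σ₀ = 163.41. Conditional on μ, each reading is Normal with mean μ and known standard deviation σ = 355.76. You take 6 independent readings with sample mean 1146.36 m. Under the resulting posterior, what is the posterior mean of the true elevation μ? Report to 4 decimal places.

1202.7971

For Normal data with known variance σ², a Normal(μ₀, σ₀²) prior on μ is conjugate. Posterior precision = 1/σ₀² + n/σ²; posterior mean is the precision-weighted average of μ₀ and x̄.
n·x̄ = 6·1146.36 = 6878.16.
σ₀² = 163.41² = 26702.8281, σ² = 355.76² = 126565.1776; σ² + n·σ₀² = 126565.1776 + 6·26702.8281 = 286782.1462.
Posterior mean = (μ₀/σ₀² + n·x̄/σ²)/(1/σ₀² + n/σ²) = (σ²·μ₀ + σ₀²·n·x̄)/(σ² + n·σ₀²) = (126565.1776·1274.24 + 26702.8281·6878.16)/286782.1462 = 344940736.02932/286782.1462 = 1202.7971.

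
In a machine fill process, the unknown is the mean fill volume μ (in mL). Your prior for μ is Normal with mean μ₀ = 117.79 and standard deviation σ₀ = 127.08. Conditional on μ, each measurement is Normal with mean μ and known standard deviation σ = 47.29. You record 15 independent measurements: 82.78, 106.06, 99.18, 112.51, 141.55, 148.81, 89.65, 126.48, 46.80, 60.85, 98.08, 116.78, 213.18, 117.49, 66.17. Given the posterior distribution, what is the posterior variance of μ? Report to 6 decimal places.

For Normal data with known variance σ², a Normal(μ₀, σ₀²) prior on μ is conjugate. Posterior precision = 1/σ₀² + n/σ²; posterior mean is the precision-weighted average of μ₀ and x̄.
σ₀² = 127.08² = 16149.3264, σ² = 47.29² = 2236.3441; σ² + n·σ₀² = 2236.3441 + 15·16149.3264 = 244476.2401.
Posterior precision = 1/σ₀² + n/σ² = 1/16149.3264 + 15/2236.3441 = (σ² + n·σ₀²)/(σ₀²σ²) = 244476.2401/(16149.3264·2236.3441); posterior variance σₙ² = σ₀²σ²/(σ² + n·σ₀²) = 16149.3264·2236.3441/244476.2401 = 147.725811.

147.725811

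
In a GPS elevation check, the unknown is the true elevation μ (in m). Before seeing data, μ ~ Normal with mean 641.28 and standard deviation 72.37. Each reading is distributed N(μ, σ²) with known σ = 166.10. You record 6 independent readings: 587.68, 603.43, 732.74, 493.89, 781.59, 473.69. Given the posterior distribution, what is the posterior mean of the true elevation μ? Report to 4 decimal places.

625.7791

For Normal data with known variance σ², a Normal(μ₀, σ₀²) prior on μ is conjugate. Posterior precision = 1/σ₀² + n/σ²; posterior mean is the precision-weighted average of μ₀ and x̄.
Σxᵢ = 587.68 + 603.43 + 732.74 + 493.89 + 781.59 + 473.69 = 3673.02, so n·x̄ = 3673.02.
σ₀² = 72.37² = 5237.4169, σ² = 166.10² = 27589.21; σ² + n·σ₀² = 27589.21 + 6·5237.4169 = 59013.7114.
Posterior mean = (μ₀/σ₀² + n·x̄/σ²)/(1/σ₀² + n/σ²) = (σ²·μ₀ + σ₀²·n·x̄)/(σ² + n·σ₀²) = (27589.21·641.28 + 5237.4169·3673.02)/59013.7114 = 36929545.610838/59013.7114 = 625.7791.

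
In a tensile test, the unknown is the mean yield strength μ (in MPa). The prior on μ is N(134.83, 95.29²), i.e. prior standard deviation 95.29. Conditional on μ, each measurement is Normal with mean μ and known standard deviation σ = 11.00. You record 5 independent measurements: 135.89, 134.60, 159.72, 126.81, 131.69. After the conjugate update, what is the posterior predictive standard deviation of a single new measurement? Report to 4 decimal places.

For Normal data with known variance σ², a Normal(μ₀, σ₀²) prior on μ is conjugate. Posterior precision = 1/σ₀² + n/σ²; posterior mean is the precision-weighted average of μ₀ and x̄.
σ₀² = 95.29² = 9080.1841, σ² = 11.00² = 121; σ² + n·σ₀² = 121 + 5·9080.1841 = 45521.9205.
Posterior precision = 1/σ₀² + n/σ² = 1/9080.1841 + 5/121 = (σ² + n·σ₀²)/(σ₀²σ²) = 45521.9205/(9080.1841·121); posterior variance σₙ² = σ₀²σ²/(σ² + n·σ₀²) = 9080.1841·121/45521.9205 = 24.135675.
Predictive variance for one new observation = σₙ² + σ² = 9080.1841·121/45521.9205 + 121 = σ²·(σ₀² + 45521.9205)/45521.9205 = 121·54602.1046/45521.9205 = 145.135675; SD = √(121·54602.1046/45521.9205) = 12.0472.

12.0472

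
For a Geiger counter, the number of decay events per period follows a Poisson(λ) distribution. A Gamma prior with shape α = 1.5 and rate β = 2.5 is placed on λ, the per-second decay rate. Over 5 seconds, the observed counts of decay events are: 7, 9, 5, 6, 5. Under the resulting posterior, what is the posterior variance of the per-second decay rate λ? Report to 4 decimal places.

0.5956

With a Gamma(shape α, rate β) prior, the Poisson likelihood is conjugate: the posterior is Gamma(α + ΣXᵢ, β + n).
Sum of counts S = 32 over n = 5 seconds.
Posterior: Gamma(α+S, β+n) = Gamma(1.5+32, 2.5+5) = Gamma(33.5, 7.5).
Var = α/β² = 33.5/7.5² = 0.5956.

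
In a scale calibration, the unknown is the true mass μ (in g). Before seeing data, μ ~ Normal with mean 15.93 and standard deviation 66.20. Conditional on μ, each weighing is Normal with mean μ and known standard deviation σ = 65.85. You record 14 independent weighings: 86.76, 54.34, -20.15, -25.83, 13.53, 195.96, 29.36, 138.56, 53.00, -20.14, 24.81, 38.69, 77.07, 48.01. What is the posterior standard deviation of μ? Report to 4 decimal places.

17.0084

For Normal data with known variance σ², a Normal(μ₀, σ₀²) prior on μ is conjugate. Posterior precision = 1/σ₀² + n/σ²; posterior mean is the precision-weighted average of μ₀ and x̄.
σ₀² = 66.20² = 4382.44, σ² = 65.85² = 4336.2225; σ² + n·σ₀² = 4336.2225 + 14·4382.44 = 65690.3825.
Posterior precision = 1/σ₀² + n/σ² = 1/4382.44 + 14/4336.2225 = (σ² + n·σ₀²)/(σ₀²σ²) = 65690.3825/(4382.44·4336.2225); posterior variance σₙ² = σ₀²σ²/(σ² + n·σ₀²) = 4382.44·4336.2225/65690.3825 = 289.284888.
Posterior SD = √σₙ² = √(4382.44·4336.2225/65690.3825) = 17.0084.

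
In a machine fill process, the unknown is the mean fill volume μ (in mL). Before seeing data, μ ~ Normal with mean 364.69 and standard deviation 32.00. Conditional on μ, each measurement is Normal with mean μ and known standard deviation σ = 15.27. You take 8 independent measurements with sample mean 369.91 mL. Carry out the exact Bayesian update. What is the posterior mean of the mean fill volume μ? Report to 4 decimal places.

369.7655

For Normal data with known variance σ², a Normal(μ₀, σ₀²) prior on μ is conjugate. Posterior precision = 1/σ₀² + n/σ²; posterior mean is the precision-weighted average of μ₀ and x̄.
n·x̄ = 8·369.91 = 2959.28.
σ₀² = 32.00² = 1024, σ² = 15.27² = 233.1729; σ² + n·σ₀² = 233.1729 + 8·1024 = 8425.1729.
Posterior mean = (μ₀/σ₀² + n·x̄/σ²)/(1/σ₀² + n/σ²) = (σ²·μ₀ + σ₀²·n·x̄)/(σ² + n·σ₀²) = (233.1729·364.69 + 1024·2959.28)/8425.1729 = 3115338.544901/8425.1729 = 369.7655.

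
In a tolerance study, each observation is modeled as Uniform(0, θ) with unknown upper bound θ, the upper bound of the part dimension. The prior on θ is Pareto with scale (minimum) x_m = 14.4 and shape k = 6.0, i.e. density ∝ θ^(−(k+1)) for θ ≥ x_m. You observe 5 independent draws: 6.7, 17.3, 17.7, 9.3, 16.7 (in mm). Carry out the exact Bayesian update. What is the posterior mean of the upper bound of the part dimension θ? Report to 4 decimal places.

A Pareto(scale x_m, shape k) prior on the upper bound θ of Uniform(0, θ) is conjugate: posterior is Pareto(max(x_m, max xᵢ), k + n).
Sample maximum = 17.7; prior scale x_m = 14.4 → posterior scale = max = 17.7.
Posterior shape = 6.0 + 5 = 11.0.
E[θ|data] = k·x_m/(k−1) = 11.0·17.7/10.0 = 19.4700.

19.4700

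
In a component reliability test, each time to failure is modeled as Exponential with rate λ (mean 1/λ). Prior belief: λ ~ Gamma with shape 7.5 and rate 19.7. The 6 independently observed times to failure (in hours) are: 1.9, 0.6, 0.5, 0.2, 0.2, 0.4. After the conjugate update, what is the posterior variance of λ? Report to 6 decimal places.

0.024445

With a Gamma(shape α, rate β) prior on the exponential rate λ, the posterior after n observations with total T = Σxᵢ is Gamma(α+n, β+T).
Sum of observations T = 3.8 hours; n = 6.
Posterior: Gamma(7.5+6, 19.7+3.8) = Gamma(13.5, 23.5).
Var = α/β² = 0.024445.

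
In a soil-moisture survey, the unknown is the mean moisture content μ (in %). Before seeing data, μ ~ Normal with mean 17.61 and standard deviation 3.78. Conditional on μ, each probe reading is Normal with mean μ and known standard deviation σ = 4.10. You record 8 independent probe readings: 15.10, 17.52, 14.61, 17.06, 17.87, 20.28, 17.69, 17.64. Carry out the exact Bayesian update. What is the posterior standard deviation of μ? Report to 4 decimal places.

1.3535

For Normal data with known variance σ², a Normal(μ₀, σ₀²) prior on μ is conjugate. Posterior precision = 1/σ₀² + n/σ²; posterior mean is the precision-weighted average of μ₀ and x̄.
σ₀² = 3.78² = 14.2884, σ² = 4.10² = 16.81; σ² + n·σ₀² = 16.81 + 8·14.2884 = 131.1172.
Posterior precision = 1/σ₀² + n/σ² = 1/14.2884 + 8/16.81 = (σ² + n·σ₀²)/(σ₀²σ²) = 131.1172/(14.2884·16.81); posterior variance σₙ² = σ₀²σ²/(σ² + n·σ₀²) = 14.2884·16.81/131.1172 = 1.831857.
Posterior SD = √σₙ² = √(14.2884·16.81/131.1172) = 1.3535.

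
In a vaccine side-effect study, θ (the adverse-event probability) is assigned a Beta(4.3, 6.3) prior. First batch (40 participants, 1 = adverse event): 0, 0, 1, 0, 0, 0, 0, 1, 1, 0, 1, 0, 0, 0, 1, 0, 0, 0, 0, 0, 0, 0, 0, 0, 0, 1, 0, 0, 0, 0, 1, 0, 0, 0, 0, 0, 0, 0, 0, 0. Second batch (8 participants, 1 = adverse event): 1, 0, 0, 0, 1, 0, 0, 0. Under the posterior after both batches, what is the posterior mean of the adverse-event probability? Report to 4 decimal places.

0.2270

The Beta prior is conjugate to a Binomial/Bernoulli likelihood; the update adds successes to α and failures to β.
After batch 1: Beta(4.3+7, 6.3+33) = Beta(11.3, 39.3).
After batch 2: Beta(11.3+2, 39.3+6) = Beta(13.3, 45.3).
Posterior mean = α/(α+β) = 13.3/58.6 = 0.2270.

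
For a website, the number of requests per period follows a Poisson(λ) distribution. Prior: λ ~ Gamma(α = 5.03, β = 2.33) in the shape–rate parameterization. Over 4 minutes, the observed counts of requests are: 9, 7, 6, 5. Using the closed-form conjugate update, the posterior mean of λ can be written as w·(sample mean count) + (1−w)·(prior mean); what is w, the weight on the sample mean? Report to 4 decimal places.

With a Gamma(shape α, rate β) prior, the Poisson likelihood is conjugate: the posterior is Gamma(α + ΣXᵢ, β + n).
Posterior mean = (α₀+S)/(β₀+n) = [n/(β₀+n)]·(S/n) + [β₀/(β₀+n)]·(α₀/β₀), so only n and β₀ enter the weight.
Weight on data w = n/(β₀+n) = 4/(2.33+4) = 4/6.33 = 0.6319.

0.6319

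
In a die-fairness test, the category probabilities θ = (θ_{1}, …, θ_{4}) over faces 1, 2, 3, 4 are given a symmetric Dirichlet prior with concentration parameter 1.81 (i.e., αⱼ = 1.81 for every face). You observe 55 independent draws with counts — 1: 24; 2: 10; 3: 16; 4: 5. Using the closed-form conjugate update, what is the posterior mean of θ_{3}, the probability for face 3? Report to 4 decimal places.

The Dirichlet prior is conjugate to the Multinomial likelihood: each posterior αⱼ = prior αⱼ + observed count nⱼ.
Posterior concentration: (25.81, 11.81, 17.81, 6.81), total = 62.24.
E[θ_{3}|data] = α_{3}/Σα = 17.81/62.24 = 0.2862.

0.2862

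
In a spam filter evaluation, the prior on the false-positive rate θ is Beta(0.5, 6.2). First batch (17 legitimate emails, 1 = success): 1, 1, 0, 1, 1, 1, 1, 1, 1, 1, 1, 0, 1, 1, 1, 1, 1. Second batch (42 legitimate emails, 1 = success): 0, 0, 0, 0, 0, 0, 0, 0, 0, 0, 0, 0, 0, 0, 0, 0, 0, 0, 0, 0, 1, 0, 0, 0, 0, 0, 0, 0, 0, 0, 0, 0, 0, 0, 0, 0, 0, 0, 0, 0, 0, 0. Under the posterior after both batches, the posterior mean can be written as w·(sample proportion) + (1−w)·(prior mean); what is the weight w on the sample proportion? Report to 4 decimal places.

0.8980

The Beta prior is conjugate to a Binomial/Bernoulli likelihood; the update adds successes to α and failures to β.
Total number of legitimate emails: n = 17 + 42 = 59.
Posterior mean = (α₀+k)/(α₀+β₀+n) = [n/(α₀+β₀+n)]·(k/n) + [(α₀+β₀)/(α₀+β₀+n)]·α₀/(α₀+β₀), so only n and the prior enter the weight.
The weight on the data is w = n/(α₀+β₀+n) = 59/(0.5+6.2+59) = 59/65.7 = 0.8980.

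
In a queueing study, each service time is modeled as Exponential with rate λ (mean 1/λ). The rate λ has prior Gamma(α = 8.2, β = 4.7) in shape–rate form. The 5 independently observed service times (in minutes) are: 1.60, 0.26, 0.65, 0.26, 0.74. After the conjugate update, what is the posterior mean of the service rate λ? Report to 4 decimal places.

With a Gamma(shape α, rate β) prior on the exponential rate λ, the posterior after n observations with total T = Σxᵢ is Gamma(α+n, β+T).
Sum of observations T = 3.51 minutes; n = 5.
Posterior: Gamma(8.2+5, 4.7+3.51) = Gamma(13.2, 8.21).
Posterior mean of λ = α/β = 13.2/8.21 = 1.6078.

1.6078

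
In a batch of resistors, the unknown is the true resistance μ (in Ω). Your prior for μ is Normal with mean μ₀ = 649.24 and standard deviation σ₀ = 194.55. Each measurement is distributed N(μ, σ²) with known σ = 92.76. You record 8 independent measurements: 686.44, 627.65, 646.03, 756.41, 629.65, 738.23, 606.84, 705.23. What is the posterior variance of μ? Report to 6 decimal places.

For Normal data with known variance σ², a Normal(μ₀, σ₀²) prior on μ is conjugate. Posterior precision = 1/σ₀² + n/σ²; posterior mean is the precision-weighted average of μ₀ and x̄.
σ₀² = 194.55² = 37849.7025, σ² = 92.76² = 8604.4176; σ² + n·σ₀² = 8604.4176 + 8·37849.7025 = 311402.0376.
Posterior precision = 1/σ₀² + n/σ² = 1/37849.7025 + 8/8604.4176 = (σ² + n·σ₀²)/(σ₀²σ²) = 311402.0376/(37849.7025·8604.4176); posterior variance σₙ² = σ₀²σ²/(σ² + n·σ₀²) = 37849.7025·8604.4176/311402.0376 = 1045.833383.

1045.833383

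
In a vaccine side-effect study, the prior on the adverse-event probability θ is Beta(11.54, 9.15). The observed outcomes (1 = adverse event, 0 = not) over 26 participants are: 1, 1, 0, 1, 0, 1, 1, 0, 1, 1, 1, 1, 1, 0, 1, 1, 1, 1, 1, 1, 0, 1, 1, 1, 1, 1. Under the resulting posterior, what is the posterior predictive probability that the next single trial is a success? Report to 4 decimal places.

0.6969

The Beta prior is conjugate to a Binomial/Bernoulli likelihood; the update adds successes to α and failures to β.
Posterior: Beta(α+k, β+n−k) = Beta(11.54+21, 9.15+5) = Beta(32.54, 14.15).
For a single future Bernoulli trial, P(success | data) = α/(α+β) = 0.6969.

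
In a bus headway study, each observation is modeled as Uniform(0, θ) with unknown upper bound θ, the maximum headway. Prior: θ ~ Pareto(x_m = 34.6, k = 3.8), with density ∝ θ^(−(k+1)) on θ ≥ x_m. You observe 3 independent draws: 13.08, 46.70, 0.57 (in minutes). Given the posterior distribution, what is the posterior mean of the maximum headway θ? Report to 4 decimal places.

54.7517

A Pareto(scale x_m, shape k) prior on the upper bound θ of Uniform(0, θ) is conjugate: posterior is Pareto(max(x_m, max xᵢ), k + n).
Sample maximum = 46.70; prior scale x_m = 34.6 → posterior scale = max = 46.70.
Posterior shape = 3.8 + 3 = 6.8.
E[θ|data] = k·x_m/(k−1) = 6.8·46.70/5.8 = 54.7517.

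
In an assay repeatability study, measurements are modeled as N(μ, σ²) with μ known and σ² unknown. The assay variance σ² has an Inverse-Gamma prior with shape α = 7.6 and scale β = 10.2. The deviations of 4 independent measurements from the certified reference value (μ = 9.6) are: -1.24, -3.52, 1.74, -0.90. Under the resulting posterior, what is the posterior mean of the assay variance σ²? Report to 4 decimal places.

2.2189

With known mean μ and an Inverse-Gamma(α, β) prior on σ², the Normal likelihood is conjugate: posterior is Inv-Gamma(α + n/2, β + Σ(xᵢ−μ)²/2).
Σ(xᵢ−μ)² = (-1.24)² + (-3.52)² + (1.74)² + (-0.90)² = 17.7656.
Posterior: Inv-Gamma(7.6 + 4/2, 10.2 + 17.7656/2) = Inv-Gamma(9.60, 19.08280).
E[σ²|data] = β/(α−1) = 19.08280/8.60 = 2.2189.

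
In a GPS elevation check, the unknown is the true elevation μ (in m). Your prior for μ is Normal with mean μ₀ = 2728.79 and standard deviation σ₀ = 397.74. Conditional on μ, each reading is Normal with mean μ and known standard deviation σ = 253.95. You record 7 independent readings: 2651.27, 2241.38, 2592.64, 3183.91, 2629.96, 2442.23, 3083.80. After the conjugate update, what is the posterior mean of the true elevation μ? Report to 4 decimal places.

For Normal data with known variance σ², a Normal(μ₀, σ₀²) prior on μ is conjugate. Posterior precision = 1/σ₀² + n/σ²; posterior mean is the precision-weighted average of μ₀ and x̄.
Σxᵢ = 2651.27 + 2241.38 + 2592.64 + 3183.91 + 2629.96 + 2442.23 + 3083.80 = 18825.19, so n·x̄ = 18825.19.
σ₀² = 397.74² = 158197.1076, σ² = 253.95² = 64490.6025; σ² + n·σ₀² = 64490.6025 + 7·158197.1076 = 1171870.3557.
Posterior mean = (μ₀/σ₀² + n·x̄/σ²)/(1/σ₀² + n/σ²) = (σ²·μ₀ + σ₀²·n·x̄)/(σ² + n·σ₀²) = (64490.6025·2728.79 + 158197.1076·18825.19)/1171870.3557 = 3154071919.216419/1171870.3557 = 2691.4854.

2691.4854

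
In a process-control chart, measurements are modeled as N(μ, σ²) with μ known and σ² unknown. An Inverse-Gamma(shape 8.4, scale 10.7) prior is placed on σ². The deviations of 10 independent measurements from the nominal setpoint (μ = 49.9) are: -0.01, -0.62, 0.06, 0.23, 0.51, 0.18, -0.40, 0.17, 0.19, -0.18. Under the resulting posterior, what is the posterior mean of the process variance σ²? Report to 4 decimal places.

0.9029

With known mean μ and an Inverse-Gamma(α, β) prior on σ², the Normal likelihood is conjugate: posterior is Inv-Gamma(α + n/2, β + Σ(xᵢ−μ)²/2).
Σ(xᵢ−μ)² = (-0.01)² + (-0.62)² + (0.06)² + (0.23)² + (0.51)² + (0.18)² + (-0.40)² + (0.17)² + (0.19)² + (-0.18)² = 0.9909.
Posterior: Inv-Gamma(8.4 + 10/2, 10.7 + 0.9909/2) = Inv-Gamma(13.40, 11.19545).
E[σ²|data] = β/(α−1) = 11.19545/12.40 = 0.9029.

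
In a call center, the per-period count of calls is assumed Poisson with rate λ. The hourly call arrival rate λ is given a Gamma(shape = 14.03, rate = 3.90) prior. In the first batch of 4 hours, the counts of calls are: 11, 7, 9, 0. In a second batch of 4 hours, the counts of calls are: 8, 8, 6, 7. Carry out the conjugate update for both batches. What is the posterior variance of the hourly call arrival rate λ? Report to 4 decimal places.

0.4945

With a Gamma(shape α, rate β) prior, the Poisson likelihood is conjugate: the posterior is Gamma(α + ΣXᵢ, β + n).
Batch 1: sum of counts S = 27 over n = 4 hours.
After batch 1: Gamma(α+S, β+n) = Gamma(14.03+27, 3.90+4) = Gamma(41.03, 7.90).
Batch 2: sum of counts S = 29 over n = 4 hours.
After batch 2: Gamma(α+S, β+n) = Gamma(41.03+29, 7.90+4) = Gamma(70.03, 11.90).
Var = α/β² = 70.03/11.90² = 0.4945.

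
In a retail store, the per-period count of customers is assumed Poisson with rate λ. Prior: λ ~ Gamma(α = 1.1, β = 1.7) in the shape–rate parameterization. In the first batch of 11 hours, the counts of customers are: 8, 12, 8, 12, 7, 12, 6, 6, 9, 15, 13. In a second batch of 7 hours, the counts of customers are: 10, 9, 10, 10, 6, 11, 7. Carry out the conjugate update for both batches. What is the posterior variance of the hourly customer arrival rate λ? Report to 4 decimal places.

0.4435

With a Gamma(shape α, rate β) prior, the Poisson likelihood is conjugate: the posterior is Gamma(α + ΣXᵢ, β + n).
Batch 1: sum of counts S = 108 over n = 11 hours.
After batch 1: Gamma(α+S, β+n) = Gamma(1.1+108, 1.7+11) = Gamma(109.1, 12.7).
Batch 2: sum of counts S = 63 over n = 7 hours.
After batch 2: Gamma(α+S, β+n) = Gamma(109.1+63, 12.7+7) = Gamma(172.1, 19.7).
Var = α/β² = 172.1/19.7² = 0.4435.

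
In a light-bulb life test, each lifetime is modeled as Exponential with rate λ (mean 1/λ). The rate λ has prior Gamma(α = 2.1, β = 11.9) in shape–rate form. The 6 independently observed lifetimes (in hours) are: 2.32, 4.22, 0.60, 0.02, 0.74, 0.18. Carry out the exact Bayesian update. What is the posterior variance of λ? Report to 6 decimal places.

0.020291

With a Gamma(shape α, rate β) prior on the exponential rate λ, the posterior after n observations with total T = Σxᵢ is Gamma(α+n, β+T).
Sum of observations T = 8.08 hours; n = 6.
Posterior: Gamma(2.1+6, 11.9+8.08) = Gamma(8.1, 19.98).
Var = α/β² = 0.020291.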